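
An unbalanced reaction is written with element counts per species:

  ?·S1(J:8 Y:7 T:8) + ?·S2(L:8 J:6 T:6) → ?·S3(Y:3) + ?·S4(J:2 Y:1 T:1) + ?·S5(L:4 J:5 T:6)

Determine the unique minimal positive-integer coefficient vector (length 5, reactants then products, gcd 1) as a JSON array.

L: 3·0+3·8 = 24 | 5·0+6·0+6·4 = 24
J: 3·8+3·6 = 42 | 5·0+6·2+6·5 = 42
Y: 3·7+3·0 = 21 | 5·3+6·1+6·0 = 21
T: 3·8+3·6 = 42 | 5·0+6·1+6·6 = 42
gcd(3,3,5,6,6) = 1

Coefficients: [3, 3, 5, 6, 6]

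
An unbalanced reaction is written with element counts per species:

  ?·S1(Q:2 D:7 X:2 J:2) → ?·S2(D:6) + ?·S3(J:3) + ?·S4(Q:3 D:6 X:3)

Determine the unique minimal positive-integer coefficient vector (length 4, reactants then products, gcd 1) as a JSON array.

Coefficients: [6, 3, 4, 4]

Q: 6·2 = 12 | 3·0+4·0+4·3 = 12
D: 6·7 = 42 | 3·6+4·0+4·6 = 42
X: 6·2 = 12 | 3·0+4·0+4·3 = 12
J: 6·2 = 12 | 3·0+4·3+4·0 = 12
gcd(6,3,4,4) = 1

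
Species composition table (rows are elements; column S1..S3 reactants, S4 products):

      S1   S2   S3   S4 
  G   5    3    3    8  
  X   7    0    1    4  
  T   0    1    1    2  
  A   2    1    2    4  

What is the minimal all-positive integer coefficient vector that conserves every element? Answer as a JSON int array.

Coefficients: [2, 4, 6, 5]

G: 2·5+4·3+6·3 = 40 | 5·8 = 40
X: 2·7+4·0+6·1 = 20 | 5·4 = 20
T: 2·0+4·1+6·1 = 10 | 5·2 = 10
A: 2·2+4·1+6·2 = 20 | 5·4 = 20
gcd(2,4,6,5) = 1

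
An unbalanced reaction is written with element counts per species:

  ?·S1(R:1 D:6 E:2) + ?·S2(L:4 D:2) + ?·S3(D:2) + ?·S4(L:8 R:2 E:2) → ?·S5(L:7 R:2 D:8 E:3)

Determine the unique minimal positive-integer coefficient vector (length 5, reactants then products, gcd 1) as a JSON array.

L: 4·0+3·4+1·0+2·8 = 28 | 4·7 = 28
R: 4·1+3·0+1·0+2·2 = 8 | 4·2 = 8
D: 4·6+3·2+1·2+2·0 = 32 | 4·8 = 32
E: 4·2+3·0+1·0+2·2 = 12 | 4·3 = 12
gcd(4,3,1,2,4) = 1

Coefficients: [4, 3, 1, 2, 4]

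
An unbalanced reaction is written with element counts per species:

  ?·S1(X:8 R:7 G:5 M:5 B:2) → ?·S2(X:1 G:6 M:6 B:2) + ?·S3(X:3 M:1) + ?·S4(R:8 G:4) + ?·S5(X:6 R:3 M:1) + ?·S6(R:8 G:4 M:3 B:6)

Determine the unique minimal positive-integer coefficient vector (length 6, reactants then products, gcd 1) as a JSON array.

Coefficients: [6, 3, 3, 2, 6, 1]

X: 6·8 = 48 | 3·1+3·3+2·0+6·6+1·0 = 48
R: 6·7 = 42 | 3·0+3·0+2·8+6·3+1·8 = 42
G: 6·5 = 30 | 3·6+3·0+2·4+6·0+1·4 = 30
M: 6·5 = 30 | 3·6+3·1+2·0+6·1+1·3 = 30
B: 6·2 = 12 | 3·2+3·0+2·0+6·0+1·6 = 12
gcd(6,3,3,2,6,1) = 1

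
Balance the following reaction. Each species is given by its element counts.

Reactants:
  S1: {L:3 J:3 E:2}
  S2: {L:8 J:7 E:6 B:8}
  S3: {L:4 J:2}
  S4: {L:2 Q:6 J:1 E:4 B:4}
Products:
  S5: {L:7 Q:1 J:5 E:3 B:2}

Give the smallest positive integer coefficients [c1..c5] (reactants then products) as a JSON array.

Coefficients: [4, 1, 5, 1, 6]

L: 4·3+1·8+5·4+1·2 = 42 | 6·7 = 42
Q: 4·0+1·0+5·0+1·6 = 6 | 6·1 = 6
J: 4·3+1·7+5·2+1·1 = 30 | 6·5 = 30
E: 4·2+1·6+5·0+1·4 = 18 | 6·3 = 18
B: 4·0+1·8+5·0+1·4 = 12 | 6·2 = 12
gcd(4,1,5,1,6) = 1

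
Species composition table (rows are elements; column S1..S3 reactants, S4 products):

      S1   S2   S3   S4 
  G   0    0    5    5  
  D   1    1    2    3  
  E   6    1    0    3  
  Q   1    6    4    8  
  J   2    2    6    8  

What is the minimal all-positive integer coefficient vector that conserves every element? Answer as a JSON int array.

Coefficients: [2, 3, 5, 5]

G: 2·0+3·0+5·5 = 25 | 5·5 = 25
D: 2·1+3·1+5·2 = 15 | 5·3 = 15
E: 2·6+3·1+5·0 = 15 | 5·3 = 15
Q: 2·1+3·6+5·4 = 40 | 5·8 = 40
J: 2·2+3·2+5·6 = 40 | 5·8 = 40
gcd(2,3,5,5) = 1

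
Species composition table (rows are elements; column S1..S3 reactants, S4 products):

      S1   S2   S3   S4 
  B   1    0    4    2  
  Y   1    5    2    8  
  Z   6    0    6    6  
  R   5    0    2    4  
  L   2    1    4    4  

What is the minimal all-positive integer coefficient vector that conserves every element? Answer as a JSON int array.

Coefficients: [2, 4, 1, 3]

B: 2·1+4·0+1·4 = 6 | 3·2 = 6
Y: 2·1+4·5+1·2 = 24 | 3·8 = 24
Z: 2·6+4·0+1·6 = 18 | 3·6 = 18
R: 2·5+4·0+1·2 = 12 | 3·4 = 12
L: 2·2+4·1+1·4 = 12 | 3·4 = 12
gcd(2,4,1,3) = 1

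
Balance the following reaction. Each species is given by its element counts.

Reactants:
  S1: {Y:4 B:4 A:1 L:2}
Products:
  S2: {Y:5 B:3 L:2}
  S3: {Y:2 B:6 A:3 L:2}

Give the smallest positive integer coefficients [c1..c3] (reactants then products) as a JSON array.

Y: 3·4 = 12 | 2·5+1·2 = 12
B: 3·4 = 12 | 2·3+1·6 = 12
A: 3·1 = 3 | 2·0+1·3 = 3
L: 3·2 = 6 | 2·2+1·2 = 6
gcd(3,2,1) = 1

Coefficients: [3, 2, 1]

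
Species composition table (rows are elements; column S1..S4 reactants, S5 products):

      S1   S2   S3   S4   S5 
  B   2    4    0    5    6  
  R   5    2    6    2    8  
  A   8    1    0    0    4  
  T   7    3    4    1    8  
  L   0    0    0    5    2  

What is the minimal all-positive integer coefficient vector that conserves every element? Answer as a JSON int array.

Coefficients: [2, 4, 3, 2, 5]

B: 2·2+4·4+3·0+2·5 = 30 | 5·6 = 30
R: 2·5+4·2+3·6+2·2 = 40 | 5·8 = 40
A: 2·8+4·1+3·0+2·0 = 20 | 5·4 = 20
T: 2·7+4·3+3·4+2·1 = 40 | 5·8 = 40
L: 2·0+4·0+3·0+2·5 = 10 | 5·2 = 10
gcd(2,4,3,2,5) = 1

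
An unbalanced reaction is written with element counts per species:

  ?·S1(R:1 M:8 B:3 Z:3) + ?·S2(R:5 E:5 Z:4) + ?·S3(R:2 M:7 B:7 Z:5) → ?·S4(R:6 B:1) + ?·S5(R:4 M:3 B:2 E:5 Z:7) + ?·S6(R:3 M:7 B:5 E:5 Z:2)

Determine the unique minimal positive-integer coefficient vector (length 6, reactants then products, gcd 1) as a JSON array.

Coefficients: [1, 6, 2, 2, 5, 1]

R: 1·1+6·5+2·2 = 35 | 2·6+5·4+1·3 = 35
M: 1·8+6·0+2·7 = 22 | 2·0+5·3+1·7 = 22
B: 1·3+6·0+2·7 = 17 | 2·1+5·2+1·5 = 17
E: 1·0+6·5+2·0 = 30 | 2·0+5·5+1·5 = 30
Z: 1·3+6·4+2·5 = 37 | 2·0+5·7+1·2 = 37
gcd(1,6,2,2,5,1) = 1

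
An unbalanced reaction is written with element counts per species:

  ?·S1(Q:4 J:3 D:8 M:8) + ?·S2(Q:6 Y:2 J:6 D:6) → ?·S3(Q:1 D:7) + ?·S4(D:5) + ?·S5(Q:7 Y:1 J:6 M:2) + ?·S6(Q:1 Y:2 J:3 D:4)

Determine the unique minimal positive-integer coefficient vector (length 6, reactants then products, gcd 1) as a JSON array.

Q: 1·4+5·6 = 34 | 3·1+1·0+4·7+3·1 = 34
Y: 1·0+5·2 = 10 | 3·0+1·0+4·1+3·2 = 10
J: 1·3+5·6 = 33 | 3·0+1·0+4·6+3·3 = 33
D: 1·8+5·6 = 38 | 3·7+1·5+4·0+3·4 = 38
M: 1·8+5·0 = 8 | 3·0+1·0+4·2+3·0 = 8
gcd(1,5,3,1,4,3) = 1

Coefficients: [1, 5, 3, 1, 4, 3]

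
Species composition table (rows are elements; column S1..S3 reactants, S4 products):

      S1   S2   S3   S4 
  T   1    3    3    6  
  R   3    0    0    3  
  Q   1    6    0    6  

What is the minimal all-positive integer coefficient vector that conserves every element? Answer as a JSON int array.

Coefficients: [6, 5, 5, 6]

T: 6·1+5·3+5·3 = 36 | 6·6 = 36
R: 6·3+5·0+5·0 = 18 | 6·3 = 18
Q: 6·1+5·6+5·0 = 36 | 6·6 = 36
gcd(6,5,5,6) = 1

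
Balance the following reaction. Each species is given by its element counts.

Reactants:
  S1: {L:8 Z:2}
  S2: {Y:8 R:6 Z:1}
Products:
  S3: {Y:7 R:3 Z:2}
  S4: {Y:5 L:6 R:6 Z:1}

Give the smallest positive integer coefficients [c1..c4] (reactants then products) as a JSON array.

Coefficients: [3, 6, 4, 4]

Y: 3·0+6·8 = 48 | 4·7+4·5 = 48
L: 3·8+6·0 = 24 | 4·0+4·6 = 24
R: 3·0+6·6 = 36 | 4·3+4·6 = 36
Z: 3·2+6·1 = 12 | 4·2+4·1 = 12
gcd(3,6,4,4) = 1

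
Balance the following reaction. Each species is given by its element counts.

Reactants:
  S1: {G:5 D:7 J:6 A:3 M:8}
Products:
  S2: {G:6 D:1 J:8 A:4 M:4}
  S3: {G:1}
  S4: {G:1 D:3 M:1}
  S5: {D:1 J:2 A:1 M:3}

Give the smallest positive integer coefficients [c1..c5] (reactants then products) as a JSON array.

Coefficients: [3, 1, 4, 5, 5]

G: 3·5 = 15 | 1·6+4·1+5·1+5·0 = 15
D: 3·7 = 21 | 1·1+4·0+5·3+5·1 = 21
J: 3·6 = 18 | 1·8+4·0+5·0+5·2 = 18
A: 3·3 = 9 | 1·4+4·0+5·0+5·1 = 9
M: 3·8 = 24 | 1·4+4·0+5·1+5·3 = 24
gcd(3,1,4,5,5) = 1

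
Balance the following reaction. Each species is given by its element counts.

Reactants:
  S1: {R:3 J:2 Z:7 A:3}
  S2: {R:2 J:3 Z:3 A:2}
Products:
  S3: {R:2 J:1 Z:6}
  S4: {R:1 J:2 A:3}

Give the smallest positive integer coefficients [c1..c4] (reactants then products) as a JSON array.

Coefficients: [3, 3, 5, 5]

R: 3·3+3·2 = 15 | 5·2+5·1 = 15
J: 3·2+3·3 = 15 | 5·1+5·2 = 15
Z: 3·7+3·3 = 30 | 5·6+5·0 = 30
A: 3·3+3·2 = 15 | 5·0+5·3 = 15
gcd(3,3,5,5) = 1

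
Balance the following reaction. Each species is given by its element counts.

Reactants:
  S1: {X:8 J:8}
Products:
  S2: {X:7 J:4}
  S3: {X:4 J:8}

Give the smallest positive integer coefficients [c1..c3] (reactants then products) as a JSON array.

Coefficients: [5, 4, 3]

X: 5·8 = 40 | 4·7+3·4 = 40
J: 5·8 = 40 | 4·4+3·8 = 40
gcd(5,4,3) = 1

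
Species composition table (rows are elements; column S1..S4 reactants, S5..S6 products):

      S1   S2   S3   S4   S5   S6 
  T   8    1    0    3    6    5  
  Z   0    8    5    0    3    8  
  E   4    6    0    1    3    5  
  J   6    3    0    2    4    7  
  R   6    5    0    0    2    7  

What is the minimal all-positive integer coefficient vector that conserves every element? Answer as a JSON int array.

Coefficients: [2, 1, 3, 6, 5, 1]

T: 2·8+1·1+3·0+6·3 = 35 | 5·6+1·5 = 35
Z: 2·0+1·8+3·5+6·0 = 23 | 5·3+1·8 = 23
E: 2·4+1·6+3·0+6·1 = 20 | 5·3+1·5 = 20
J: 2·6+1·3+3·0+6·2 = 27 | 5·4+1·7 = 27
R: 2·6+1·5+3·0+6·0 = 17 | 5·2+1·7 = 17
gcd(2,1,3,6,5,1) = 1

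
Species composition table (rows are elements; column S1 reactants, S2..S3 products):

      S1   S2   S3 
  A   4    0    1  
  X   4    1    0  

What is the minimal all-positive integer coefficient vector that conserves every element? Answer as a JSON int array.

Coefficients: [1, 4, 4]

A: 1·4 = 4 | 4·0+4·1 = 4
X: 1·4 = 4 | 4·1+4·0 = 4
gcd(1,4,4) = 1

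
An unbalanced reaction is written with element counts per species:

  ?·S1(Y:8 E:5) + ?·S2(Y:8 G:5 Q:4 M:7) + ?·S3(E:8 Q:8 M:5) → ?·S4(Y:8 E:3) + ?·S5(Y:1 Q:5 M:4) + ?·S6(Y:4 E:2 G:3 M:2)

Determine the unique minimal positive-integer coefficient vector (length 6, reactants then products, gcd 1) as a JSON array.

Y: 1·8+3·8+1·0 = 32 | 1·8+4·1+5·4 = 32
E: 1·5+3·0+1·8 = 13 | 1·3+4·0+5·2 = 13
G: 1·0+3·5+1·0 = 15 | 1·0+4·0+5·3 = 15
Q: 1·0+3·4+1·8 = 20 | 1·0+4·5+5·0 = 20
M: 1·0+3·7+1·5 = 26 | 1·0+4·4+5·2 = 26
gcd(1,3,1,1,4,5) = 1

Coefficients: [1, 3, 1, 1, 4, 5]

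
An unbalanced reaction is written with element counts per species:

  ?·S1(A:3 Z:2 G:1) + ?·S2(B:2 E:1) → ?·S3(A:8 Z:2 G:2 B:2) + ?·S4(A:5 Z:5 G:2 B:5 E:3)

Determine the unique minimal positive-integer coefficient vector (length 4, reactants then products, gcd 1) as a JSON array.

A: 6·3+6·0 = 18 | 1·8+2·5 = 18
Z: 6·2+6·0 = 12 | 1·2+2·5 = 12
G: 6·1+6·0 = 6 | 1·2+2·2 = 6
B: 6·0+6·2 = 12 | 1·2+2·5 = 12
E: 6·0+6·1 = 6 | 1·0+2·3 = 6
gcd(6,6,1,2) = 1

Coefficients: [6, 6, 1, 2]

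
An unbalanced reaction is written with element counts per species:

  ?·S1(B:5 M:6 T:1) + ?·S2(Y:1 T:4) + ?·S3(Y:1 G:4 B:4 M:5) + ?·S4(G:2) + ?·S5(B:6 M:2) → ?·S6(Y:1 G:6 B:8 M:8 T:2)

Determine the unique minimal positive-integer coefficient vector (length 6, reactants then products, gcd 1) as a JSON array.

Coefficients: [2, 1, 2, 5, 1, 3]

Y: 2·0+1·1+2·1+5·0+1·0 = 3 | 3·1 = 3
G: 2·0+1·0+2·4+5·2+1·0 = 18 | 3·6 = 18
B: 2·5+1·0+2·4+5·0+1·6 = 24 | 3·8 = 24
M: 2·6+1·0+2·5+5·0+1·2 = 24 | 3·8 = 24
T: 2·1+1·4+2·0+5·0+1·0 = 6 | 3·2 = 6
gcd(2,1,2,5,1,3) = 1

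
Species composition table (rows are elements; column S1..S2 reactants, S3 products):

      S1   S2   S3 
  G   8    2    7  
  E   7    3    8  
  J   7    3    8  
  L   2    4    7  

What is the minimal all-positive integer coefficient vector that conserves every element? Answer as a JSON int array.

Coefficients: [1, 3, 2]

G: 1·8+3·2 = 14 | 2·7 = 14
E: 1·7+3·3 = 16 | 2·8 = 16
J: 1·7+3·3 = 16 | 2·8 = 16
L: 1·2+3·4 = 14 | 2·7 = 14
gcd(1,3,2) = 1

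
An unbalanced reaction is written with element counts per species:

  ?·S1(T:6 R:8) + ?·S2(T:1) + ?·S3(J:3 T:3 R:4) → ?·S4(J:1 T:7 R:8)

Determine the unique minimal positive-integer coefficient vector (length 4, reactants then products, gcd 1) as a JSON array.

Coefficients: [5, 6, 2, 6]

J: 5·0+6·0+2·3 = 6 | 6·1 = 6
T: 5·6+6·1+2·3 = 42 | 6·7 = 42
R: 5·8+6·0+2·4 = 48 | 6·8 = 48
gcd(5,6,2,6) = 1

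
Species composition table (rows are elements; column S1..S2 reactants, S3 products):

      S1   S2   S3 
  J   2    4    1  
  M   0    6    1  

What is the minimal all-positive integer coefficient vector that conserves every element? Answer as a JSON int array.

J: 1·2+1·4 = 6 | 6·1 = 6
M: 1·0+1·6 = 6 | 6·1 = 6
gcd(1,1,6) = 1

Coefficients: [1, 1, 6]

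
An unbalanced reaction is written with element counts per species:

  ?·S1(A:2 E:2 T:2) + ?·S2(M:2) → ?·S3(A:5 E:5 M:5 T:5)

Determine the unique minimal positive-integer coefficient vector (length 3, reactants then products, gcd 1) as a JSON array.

Coefficients: [5, 5, 2]

A: 5·2+5·0 = 10 | 2·5 = 10
E: 5·2+5·0 = 10 | 2·5 = 10
M: 5·0+5·2 = 10 | 2·5 = 10
T: 5·2+5·0 = 10 | 2·5 = 10
gcd(5,5,2) = 1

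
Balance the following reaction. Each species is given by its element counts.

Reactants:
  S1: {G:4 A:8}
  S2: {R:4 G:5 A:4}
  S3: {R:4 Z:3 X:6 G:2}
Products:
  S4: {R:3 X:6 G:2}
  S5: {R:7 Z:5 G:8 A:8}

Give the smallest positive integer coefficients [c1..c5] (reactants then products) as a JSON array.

Coefficients: [1, 4, 5, 5, 3]

R: 1·0+4·4+5·4 = 36 | 5·3+3·7 = 36
Z: 1·0+4·0+5·3 = 15 | 5·0+3·5 = 15
X: 1·0+4·0+5·6 = 30 | 5·6+3·0 = 30
G: 1·4+4·5+5·2 = 34 | 5·2+3·8 = 34
A: 1·8+4·4+5·0 = 24 | 5·0+3·8 = 24
gcd(1,4,5,5,3) = 1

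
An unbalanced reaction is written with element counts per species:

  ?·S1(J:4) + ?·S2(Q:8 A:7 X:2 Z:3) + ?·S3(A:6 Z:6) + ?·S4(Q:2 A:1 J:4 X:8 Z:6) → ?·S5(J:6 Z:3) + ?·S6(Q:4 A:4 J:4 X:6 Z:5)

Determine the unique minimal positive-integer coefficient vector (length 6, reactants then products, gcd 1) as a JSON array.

Coefficients: [5, 2, 1, 4, 2, 6]

Q: 5·0+2·8+1·0+4·2 = 24 | 2·0+6·4 = 24
A: 5·0+2·7+1·6+4·1 = 24 | 2·0+6·4 = 24
J: 5·4+2·0+1·0+4·4 = 36 | 2·6+6·4 = 36
X: 5·0+2·2+1·0+4·8 = 36 | 2·0+6·6 = 36
Z: 5·0+2·3+1·6+4·6 = 36 | 2·3+6·5 = 36
gcd(5,2,1,4,2,6) = 1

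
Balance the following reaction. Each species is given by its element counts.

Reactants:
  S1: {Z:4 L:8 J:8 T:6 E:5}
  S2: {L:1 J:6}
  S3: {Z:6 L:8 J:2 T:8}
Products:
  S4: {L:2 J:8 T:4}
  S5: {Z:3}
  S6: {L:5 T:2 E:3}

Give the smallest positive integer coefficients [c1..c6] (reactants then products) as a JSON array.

Z: 3·4+1·0+1·6 = 18 | 4·0+6·3+5·0 = 18
L: 3·8+1·1+1·8 = 33 | 4·2+6·0+5·5 = 33
J: 3·8+1·6+1·2 = 32 | 4·8+6·0+5·0 = 32
T: 3·6+1·0+1·8 = 26 | 4·4+6·0+5·2 = 26
E: 3·5+1·0+1·0 = 15 | 4·0+6·0+5·3 = 15
gcd(3,1,1,4,6,5) = 1

Coefficients: [3, 1, 1, 4, 6, 5]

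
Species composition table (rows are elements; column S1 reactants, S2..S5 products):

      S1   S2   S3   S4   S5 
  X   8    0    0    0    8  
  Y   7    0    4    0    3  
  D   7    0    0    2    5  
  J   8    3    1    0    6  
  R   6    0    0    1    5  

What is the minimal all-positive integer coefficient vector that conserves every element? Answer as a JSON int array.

Coefficients: [3, 1, 3, 3, 3]

X: 3·8 = 24 | 1·0+3·0+3·0+3·8 = 24
Y: 3·7 = 21 | 1·0+3·4+3·0+3·3 = 21
D: 3·7 = 21 | 1·0+3·0+3·2+3·5 = 21
J: 3·8 = 24 | 1·3+3·1+3·0+3·6 = 24
R: 3·6 = 18 | 1·0+3·0+3·1+3·5 = 18
gcd(3,1,3,3,3) = 1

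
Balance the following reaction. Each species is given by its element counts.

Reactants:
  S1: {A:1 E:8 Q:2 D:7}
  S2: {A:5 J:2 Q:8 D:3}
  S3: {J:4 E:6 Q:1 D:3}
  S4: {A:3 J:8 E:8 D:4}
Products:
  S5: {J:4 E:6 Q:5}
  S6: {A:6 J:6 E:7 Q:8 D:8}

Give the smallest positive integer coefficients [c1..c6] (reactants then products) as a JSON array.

Coefficients: [1, 4, 3, 1, 1, 4]

A: 1·1+4·5+3·0+1·3 = 24 | 1·0+4·6 = 24
J: 1·0+4·2+3·4+1·8 = 28 | 1·4+4·6 = 28
E: 1·8+4·0+3·6+1·8 = 34 | 1·6+4·7 = 34
Q: 1·2+4·8+3·1+1·0 = 37 | 1·5+4·8 = 37
D: 1·7+4·3+3·3+1·4 = 32 | 1·0+4·8 = 32
gcd(1,4,3,1,1,4) = 1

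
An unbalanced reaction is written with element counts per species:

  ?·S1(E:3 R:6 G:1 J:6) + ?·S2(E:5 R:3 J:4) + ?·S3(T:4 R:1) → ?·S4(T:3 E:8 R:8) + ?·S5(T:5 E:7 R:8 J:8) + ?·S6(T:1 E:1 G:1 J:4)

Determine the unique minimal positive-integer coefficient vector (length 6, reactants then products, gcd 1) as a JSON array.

Coefficients: [2, 5, 5, 1, 3, 2]

T: 2·0+5·0+5·4 = 20 | 1·3+3·5+2·1 = 20
E: 2·3+5·5+5·0 = 31 | 1·8+3·7+2·1 = 31
R: 2·6+5·3+5·1 = 32 | 1·8+3·8+2·0 = 32
G: 2·1+5·0+5·0 = 2 | 1·0+3·0+2·1 = 2
J: 2·6+5·4+5·0 = 32 | 1·0+3·8+2·4 = 32
gcd(2,5,5,1,3,2) = 1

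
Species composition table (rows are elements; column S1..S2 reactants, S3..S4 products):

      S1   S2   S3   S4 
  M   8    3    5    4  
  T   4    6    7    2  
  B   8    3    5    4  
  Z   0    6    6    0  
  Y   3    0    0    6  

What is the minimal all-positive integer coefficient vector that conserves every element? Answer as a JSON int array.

Coefficients: [2, 6, 6, 1]

M: 2·8+6·3 = 34 | 6·5+1·4 = 34
T: 2·4+6·6 = 44 | 6·7+1·2 = 44
B: 2·8+6·3 = 34 | 6·5+1·4 = 34
Z: 2·0+6·6 = 36 | 6·6+1·0 = 36
Y: 2·3+6·0 = 6 | 6·0+1·6 = 6
gcd(2,6,6,1) = 1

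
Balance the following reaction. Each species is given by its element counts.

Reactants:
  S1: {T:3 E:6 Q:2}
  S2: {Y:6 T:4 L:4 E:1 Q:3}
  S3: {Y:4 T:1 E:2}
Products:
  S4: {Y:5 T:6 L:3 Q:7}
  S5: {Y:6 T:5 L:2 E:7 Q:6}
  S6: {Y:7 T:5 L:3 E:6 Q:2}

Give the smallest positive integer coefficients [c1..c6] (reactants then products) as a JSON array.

Y: 4·0+5·6+4·4 = 46 | 1·5+1·6+5·7 = 46
T: 4·3+5·4+4·1 = 36 | 1·6+1·5+5·5 = 36
L: 4·0+5·4+4·0 = 20 | 1·3+1·2+5·3 = 20
E: 4·6+5·1+4·2 = 37 | 1·0+1·7+5·6 = 37
Q: 4·2+5·3+4·0 = 23 | 1·7+1·6+5·2 = 23
gcd(4,5,4,1,1,5) = 1

Coefficients: [4, 5, 4, 1, 1, 5]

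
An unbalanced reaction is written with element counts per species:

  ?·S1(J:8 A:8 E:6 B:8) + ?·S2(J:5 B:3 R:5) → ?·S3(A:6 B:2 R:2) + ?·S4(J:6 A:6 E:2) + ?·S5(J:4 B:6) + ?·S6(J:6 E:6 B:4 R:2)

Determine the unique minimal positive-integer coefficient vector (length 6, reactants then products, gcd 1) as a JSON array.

Coefficients: [6, 4, 5, 3, 5, 5]

J: 6·8+4·5 = 68 | 5·0+3·6+5·4+5·6 = 68
A: 6·8+4·0 = 48 | 5·6+3·6+5·0+5·0 = 48
E: 6·6+4·0 = 36 | 5·0+3·2+5·0+5·6 = 36
B: 6·8+4·3 = 60 | 5·2+3·0+5·6+5·4 = 60
R: 6·0+4·5 = 20 | 5·2+3·0+5·0+5·2 = 20
gcd(6,4,5,3,5,5) = 1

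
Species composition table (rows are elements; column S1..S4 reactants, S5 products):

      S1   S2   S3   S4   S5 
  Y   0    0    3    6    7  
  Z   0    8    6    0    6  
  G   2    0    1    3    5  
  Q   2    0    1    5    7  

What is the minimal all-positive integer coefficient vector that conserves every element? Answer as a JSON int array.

Coefficients: [5, 3, 2, 6, 6]

Y: 5·0+3·0+2·3+6·6 = 42 | 6·7 = 42
Z: 5·0+3·8+2·6+6·0 = 36 | 6·6 = 36
G: 5·2+3·0+2·1+6·3 = 30 | 6·5 = 30
Q: 5·2+3·0+2·1+6·5 = 42 | 6·7 = 42
gcd(5,3,2,6,6) = 1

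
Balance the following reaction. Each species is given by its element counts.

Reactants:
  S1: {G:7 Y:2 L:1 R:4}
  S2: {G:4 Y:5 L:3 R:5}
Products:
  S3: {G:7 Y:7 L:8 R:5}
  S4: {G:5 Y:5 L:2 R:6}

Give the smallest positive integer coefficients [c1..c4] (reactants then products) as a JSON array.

Coefficients: [1, 5, 1, 4]

G: 1·7+5·4 = 27 | 1·7+4·5 = 27
Y: 1·2+5·5 = 27 | 1·7+4·5 = 27
L: 1·1+5·3 = 16 | 1·8+4·2 = 16
R: 1·4+5·5 = 29 | 1·5+4·6 = 29
gcd(1,5,1,4) = 1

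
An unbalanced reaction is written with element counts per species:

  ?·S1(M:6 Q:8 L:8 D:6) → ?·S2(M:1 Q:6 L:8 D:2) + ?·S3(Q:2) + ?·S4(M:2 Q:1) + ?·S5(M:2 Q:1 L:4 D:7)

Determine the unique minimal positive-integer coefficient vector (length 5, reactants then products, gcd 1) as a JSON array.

Coefficients: [3, 2, 2, 6, 2]

M: 3·6 = 18 | 2·1+2·0+6·2+2·2 = 18
Q: 3·8 = 24 | 2·6+2·2+6·1+2·1 = 24
L: 3·8 = 24 | 2·8+2·0+6·0+2·4 = 24
D: 3·6 = 18 | 2·2+2·0+6·0+2·7 = 18
gcd(3,2,2,6,2) = 1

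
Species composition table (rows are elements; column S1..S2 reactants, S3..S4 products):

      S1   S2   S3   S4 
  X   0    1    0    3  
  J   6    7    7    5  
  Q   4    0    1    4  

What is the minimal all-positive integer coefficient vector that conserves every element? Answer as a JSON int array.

X: 2·0+3·1 = 3 | 4·0+1·3 = 3
J: 2·6+3·7 = 33 | 4·7+1·5 = 33
Q: 2·4+3·0 = 8 | 4·1+1·4 = 8
gcd(2,3,4,1) = 1

Coefficients: [2, 3, 4, 1]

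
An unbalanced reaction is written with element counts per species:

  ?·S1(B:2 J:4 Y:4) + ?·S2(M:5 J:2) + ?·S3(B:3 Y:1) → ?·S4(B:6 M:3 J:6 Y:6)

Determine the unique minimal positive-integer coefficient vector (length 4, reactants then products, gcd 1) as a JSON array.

Coefficients: [6, 3, 6, 5]

B: 6·2+3·0+6·3 = 30 | 5·6 = 30
M: 6·0+3·5+6·0 = 15 | 5·3 = 15
J: 6·4+3·2+6·0 = 30 | 5·6 = 30
Y: 6·4+3·0+6·1 = 30 | 5·6 = 30
gcd(6,3,6,5) = 1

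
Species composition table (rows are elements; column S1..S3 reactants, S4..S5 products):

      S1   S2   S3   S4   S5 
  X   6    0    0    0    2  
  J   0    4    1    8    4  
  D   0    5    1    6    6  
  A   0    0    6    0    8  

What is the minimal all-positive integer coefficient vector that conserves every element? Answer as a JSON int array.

X: 1·6+4·0+4·0 = 6 | 1·0+3·2 = 6
J: 1·0+4·4+4·1 = 20 | 1·8+3·4 = 20
D: 1·0+4·5+4·1 = 24 | 1·6+3·6 = 24
A: 1·0+4·0+4·6 = 24 | 1·0+3·8 = 24
gcd(1,4,4,1,3) = 1

Coefficients: [1, 4, 4, 1, 3]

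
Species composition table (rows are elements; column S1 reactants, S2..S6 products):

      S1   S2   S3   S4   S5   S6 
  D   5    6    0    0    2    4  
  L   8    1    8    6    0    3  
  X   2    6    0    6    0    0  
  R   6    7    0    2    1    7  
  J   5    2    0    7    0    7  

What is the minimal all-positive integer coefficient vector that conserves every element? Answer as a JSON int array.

Coefficients: [6, 1, 4, 1, 6, 3]

D: 6·5 = 30 | 1·6+4·0+1·0+6·2+3·4 = 30
L: 6·8 = 48 | 1·1+4·8+1·6+6·0+3·3 = 48
X: 6·2 = 12 | 1·6+4·0+1·6+6·0+3·0 = 12
R: 6·6 = 36 | 1·7+4·0+1·2+6·1+3·7 = 36
J: 6·5 = 30 | 1·2+4·0+1·7+6·0+3·7 = 30
gcd(6,1,4,1,6,3) = 1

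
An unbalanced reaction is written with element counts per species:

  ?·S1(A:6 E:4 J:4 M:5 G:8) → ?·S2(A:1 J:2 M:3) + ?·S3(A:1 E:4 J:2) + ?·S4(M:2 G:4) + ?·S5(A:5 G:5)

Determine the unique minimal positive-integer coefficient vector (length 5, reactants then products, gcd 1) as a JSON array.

A: 5·6 = 30 | 5·1+5·1+5·0+4·5 = 30
E: 5·4 = 20 | 5·0+5·4+5·0+4·0 = 20
J: 5·4 = 20 | 5·2+5·2+5·0+4·0 = 20
M: 5·5 = 25 | 5·3+5·0+5·2+4·0 = 25
G: 5·8 = 40 | 5·0+5·0+5·4+4·5 = 40
gcd(5,5,5,5,4) = 1

Coefficients: [5, 5, 5, 5, 4]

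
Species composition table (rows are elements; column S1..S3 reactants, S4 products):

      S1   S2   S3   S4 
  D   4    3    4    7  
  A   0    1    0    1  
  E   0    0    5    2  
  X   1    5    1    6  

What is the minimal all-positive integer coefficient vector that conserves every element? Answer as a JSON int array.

D: 3·4+5·3+2·4 = 35 | 5·7 = 35
A: 3·0+5·1+2·0 = 5 | 5·1 = 5
E: 3·0+5·0+2·5 = 10 | 5·2 = 10
X: 3·1+5·5+2·1 = 30 | 5·6 = 30
gcd(3,5,2,5) = 1

Coefficients: [3, 5, 2, 5]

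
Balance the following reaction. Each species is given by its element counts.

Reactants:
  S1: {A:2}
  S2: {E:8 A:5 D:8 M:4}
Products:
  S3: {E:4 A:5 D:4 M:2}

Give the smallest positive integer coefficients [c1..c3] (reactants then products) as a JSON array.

Coefficients: [5, 2, 4]

E: 5·0+2·8 = 16 | 4·4 = 16
A: 5·2+2·5 = 20 | 4·5 = 20
D: 5·0+2·8 = 16 | 4·4 = 16
M: 5·0+2·4 = 8 | 4·2 = 8
gcd(5,2,4) = 1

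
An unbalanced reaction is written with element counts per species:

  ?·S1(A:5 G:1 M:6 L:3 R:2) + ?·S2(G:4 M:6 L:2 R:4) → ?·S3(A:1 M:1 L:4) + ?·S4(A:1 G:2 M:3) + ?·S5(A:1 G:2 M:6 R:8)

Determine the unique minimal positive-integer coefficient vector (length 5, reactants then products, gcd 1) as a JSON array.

Coefficients: [2, 3, 3, 5, 2]

A: 2·5+3·0 = 10 | 3·1+5·1+2·1 = 10
G: 2·1+3·4 = 14 | 3·0+5·2+2·2 = 14
M: 2·6+3·6 = 30 | 3·1+5·3+2·6 = 30
L: 2·3+3·2 = 12 | 3·4+5·0+2·0 = 12
R: 2·2+3·4 = 16 | 3·0+5·0+2·8 = 16
gcd(2,3,3,5,2) = 1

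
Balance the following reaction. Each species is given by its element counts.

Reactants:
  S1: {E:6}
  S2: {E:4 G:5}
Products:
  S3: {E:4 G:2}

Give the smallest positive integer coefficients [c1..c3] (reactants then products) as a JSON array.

E: 2·6+2·4 = 20 | 5·4 = 20
G: 2·0+2·5 = 10 | 5·2 = 10
gcd(2,2,5) = 1

Coefficients: [2, 2, 5]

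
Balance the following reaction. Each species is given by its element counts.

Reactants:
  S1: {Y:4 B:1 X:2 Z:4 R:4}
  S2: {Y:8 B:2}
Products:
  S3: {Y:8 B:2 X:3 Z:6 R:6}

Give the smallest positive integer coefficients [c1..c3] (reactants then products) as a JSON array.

Coefficients: [6, 1, 4]

Y: 6·4+1·8 = 32 | 4·8 = 32
B: 6·1+1·2 = 8 | 4·2 = 8
X: 6·2+1·0 = 12 | 4·3 = 12
Z: 6·4+1·0 = 24 | 4·6 = 24
R: 6·4+1·0 = 24 | 4·6 = 24
gcd(6,1,4) = 1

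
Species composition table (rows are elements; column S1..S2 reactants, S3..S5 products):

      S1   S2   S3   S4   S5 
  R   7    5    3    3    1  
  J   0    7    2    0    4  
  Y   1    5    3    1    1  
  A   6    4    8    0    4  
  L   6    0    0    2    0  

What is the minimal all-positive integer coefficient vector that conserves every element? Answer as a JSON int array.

Coefficients: [2, 2, 1, 6, 3]

R: 2·7+2·5 = 24 | 1·3+6·3+3·1 = 24
J: 2·0+2·7 = 14 | 1·2+6·0+3·4 = 14
Y: 2·1+2·5 = 12 | 1·3+6·1+3·1 = 12
A: 2·6+2·4 = 20 | 1·8+6·0+3·4 = 20
L: 2·6+2·0 = 12 | 1·0+6·2+3·0 = 12
gcd(2,2,1,6,3) = 1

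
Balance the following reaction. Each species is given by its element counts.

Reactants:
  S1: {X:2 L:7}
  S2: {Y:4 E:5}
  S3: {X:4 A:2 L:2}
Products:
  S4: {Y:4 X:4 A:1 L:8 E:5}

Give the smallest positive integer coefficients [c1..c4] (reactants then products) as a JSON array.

Coefficients: [2, 2, 1, 2]

Y: 2·0+2·4+1·0 = 8 | 2·4 = 8
X: 2·2+2·0+1·4 = 8 | 2·4 = 8
A: 2·0+2·0+1·2 = 2 | 2·1 = 2
L: 2·7+2·0+1·2 = 16 | 2·8 = 16
E: 2·0+2·5+1·0 = 10 | 2·5 = 10
gcd(2,2,1,2) = 1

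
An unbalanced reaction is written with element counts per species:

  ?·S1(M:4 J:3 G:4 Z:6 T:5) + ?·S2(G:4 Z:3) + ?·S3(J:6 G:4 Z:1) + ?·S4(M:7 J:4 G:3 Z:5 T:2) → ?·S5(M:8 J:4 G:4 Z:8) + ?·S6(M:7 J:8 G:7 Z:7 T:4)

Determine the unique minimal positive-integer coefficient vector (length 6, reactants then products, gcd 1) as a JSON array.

Coefficients: [2, 1, 3, 5, 1, 5]

M: 2·4+1·0+3·0+5·7 = 43 | 1·8+5·7 = 43
J: 2·3+1·0+3·6+5·4 = 44 | 1·4+5·8 = 44
G: 2·4+1·4+3·4+5·3 = 39 | 1·4+5·7 = 39
Z: 2·6+1·3+3·1+5·5 = 43 | 1·8+5·7 = 43
T: 2·5+1·0+3·0+5·2 = 20 | 1·0+5·4 = 20
gcd(2,1,3,5,1,5) = 1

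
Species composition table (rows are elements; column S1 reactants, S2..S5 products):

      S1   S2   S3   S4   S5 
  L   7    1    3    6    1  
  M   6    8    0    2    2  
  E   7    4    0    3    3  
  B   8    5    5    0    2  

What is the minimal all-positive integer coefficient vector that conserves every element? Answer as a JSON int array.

L: 4·7 = 28 | 1·1+3·3+2·6+6·1 = 28
M: 4·6 = 24 | 1·8+3·0+2·2+6·2 = 24
E: 4·7 = 28 | 1·4+3·0+2·3+6·3 = 28
B: 4·8 = 32 | 1·5+3·5+2·0+6·2 = 32
gcd(4,1,3,2,6) = 1

Coefficients: [4, 1, 3, 2, 6]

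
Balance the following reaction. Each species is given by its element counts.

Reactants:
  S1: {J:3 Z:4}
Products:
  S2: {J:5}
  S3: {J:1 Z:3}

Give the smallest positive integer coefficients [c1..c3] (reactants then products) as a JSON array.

Coefficients: [3, 1, 4]

J: 3·3 = 9 | 1·5+4·1 = 9
Z: 3·4 = 12 | 1·0+4·3 = 12
gcd(3,1,4) = 1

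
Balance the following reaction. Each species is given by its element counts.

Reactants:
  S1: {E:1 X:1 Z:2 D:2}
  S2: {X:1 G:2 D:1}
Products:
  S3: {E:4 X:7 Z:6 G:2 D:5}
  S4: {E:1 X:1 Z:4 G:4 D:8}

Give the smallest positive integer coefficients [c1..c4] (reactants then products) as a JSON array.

Coefficients: [5, 3, 1, 1]

E: 5·1+3·0 = 5 | 1·4+1·1 = 5
X: 5·1+3·1 = 8 | 1·7+1·1 = 8
Z: 5·2+3·0 = 10 | 1·6+1·4 = 10
G: 5·0+3·2 = 6 | 1·2+1·4 = 6
D: 5·2+3·1 = 13 | 1·5+1·8 = 13
gcd(5,3,1,1) = 1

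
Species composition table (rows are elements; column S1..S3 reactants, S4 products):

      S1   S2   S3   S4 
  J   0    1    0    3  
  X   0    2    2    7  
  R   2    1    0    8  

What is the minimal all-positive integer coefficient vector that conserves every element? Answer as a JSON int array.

J: 5·0+6·1+1·0 = 6 | 2·3 = 6
X: 5·0+6·2+1·2 = 14 | 2·7 = 14
R: 5·2+6·1+1·0 = 16 | 2·8 = 16
gcd(5,6,1,2) = 1

Coefficients: [5, 6, 1, 2]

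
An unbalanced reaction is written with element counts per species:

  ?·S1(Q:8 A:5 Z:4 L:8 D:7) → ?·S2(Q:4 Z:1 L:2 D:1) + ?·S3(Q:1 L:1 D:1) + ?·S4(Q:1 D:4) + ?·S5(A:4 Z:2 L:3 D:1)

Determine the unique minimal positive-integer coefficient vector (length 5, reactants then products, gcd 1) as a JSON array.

Coefficients: [4, 6, 5, 3, 5]

Q: 4·8 = 32 | 6·4+5·1+3·1+5·0 = 32
A: 4·5 = 20 | 6·0+5·0+3·0+5·4 = 20
Z: 4·4 = 16 | 6·1+5·0+3·0+5·2 = 16
L: 4·8 = 32 | 6·2+5·1+3·0+5·3 = 32
D: 4·7 = 28 | 6·1+5·1+3·4+5·1 = 28
gcd(4,6,5,3,5) = 1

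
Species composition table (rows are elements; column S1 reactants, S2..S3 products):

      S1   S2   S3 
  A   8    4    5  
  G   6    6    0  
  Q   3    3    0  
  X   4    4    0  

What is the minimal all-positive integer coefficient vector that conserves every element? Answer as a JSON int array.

Coefficients: [5, 5, 4]

A: 5·8 = 40 | 5·4+4·5 = 40
G: 5·6 = 30 | 5·6+4·0 = 30
Q: 5·3 = 15 | 5·3+4·0 = 15
X: 5·4 = 20 | 5·4+4·0 = 20
gcd(5,5,4) = 1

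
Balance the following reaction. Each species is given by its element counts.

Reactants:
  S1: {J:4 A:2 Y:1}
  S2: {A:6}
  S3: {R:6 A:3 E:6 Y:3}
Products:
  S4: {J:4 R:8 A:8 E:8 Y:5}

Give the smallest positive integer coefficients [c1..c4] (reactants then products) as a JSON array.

J: 3·4+1·0+4·0 = 12 | 3·4 = 12
R: 3·0+1·0+4·6 = 24 | 3·8 = 24
A: 3·2+1·6+4·3 = 24 | 3·8 = 24
E: 3·0+1·0+4·6 = 24 | 3·8 = 24
Y: 3·1+1·0+4·3 = 15 | 3·5 = 15
gcd(3,1,4,3) = 1

Coefficients: [3, 1, 4, 3]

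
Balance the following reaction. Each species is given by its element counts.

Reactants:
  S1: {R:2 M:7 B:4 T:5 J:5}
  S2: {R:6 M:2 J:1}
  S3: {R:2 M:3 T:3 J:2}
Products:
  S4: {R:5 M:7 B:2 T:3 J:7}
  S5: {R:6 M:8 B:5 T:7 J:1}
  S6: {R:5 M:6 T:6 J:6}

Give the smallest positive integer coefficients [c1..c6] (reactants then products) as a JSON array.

R: 4·2+3·6+3·2 = 32 | 3·5+2·6+1·5 = 32
M: 4·7+3·2+3·3 = 43 | 3·7+2·8+1·6 = 43
B: 4·4+3·0+3·0 = 16 | 3·2+2·5+1·0 = 16
T: 4·5+3·0+3·3 = 29 | 3·3+2·7+1·6 = 29
J: 4·5+3·1+3·2 = 29 | 3·7+2·1+1·6 = 29
gcd(4,3,3,3,2,1) = 1

Coefficients: [4, 3, 3, 3, 2, 1]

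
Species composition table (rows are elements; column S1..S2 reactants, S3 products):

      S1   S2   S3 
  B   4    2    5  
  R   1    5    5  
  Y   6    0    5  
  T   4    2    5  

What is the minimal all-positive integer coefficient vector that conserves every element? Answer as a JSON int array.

B: 5·4+5·2 = 30 | 6·5 = 30
R: 5·1+5·5 = 30 | 6·5 = 30
Y: 5·6+5·0 = 30 | 6·5 = 30
T: 5·4+5·2 = 30 | 6·5 = 30
gcd(5,5,6) = 1

Coefficients: [5, 5, 6]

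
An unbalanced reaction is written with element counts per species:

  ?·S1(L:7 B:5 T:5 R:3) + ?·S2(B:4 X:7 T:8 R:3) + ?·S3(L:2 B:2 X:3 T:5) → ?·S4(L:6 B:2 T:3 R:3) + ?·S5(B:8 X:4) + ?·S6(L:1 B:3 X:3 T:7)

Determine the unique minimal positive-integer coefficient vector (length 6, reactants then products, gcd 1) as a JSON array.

L: 4·7+1·0+3·2 = 34 | 5·6+1·0+4·1 = 34
B: 4·5+1·4+3·2 = 30 | 5·2+1·8+4·3 = 30
X: 4·0+1·7+3·3 = 16 | 5·0+1·4+4·3 = 16
T: 4·5+1·8+3·5 = 43 | 5·3+1·0+4·7 = 43
R: 4·3+1·3+3·0 = 15 | 5·3+1·0+4·0 = 15
gcd(4,1,3,5,1,4) = 1

Coefficients: [4, 1, 3, 5, 1, 4]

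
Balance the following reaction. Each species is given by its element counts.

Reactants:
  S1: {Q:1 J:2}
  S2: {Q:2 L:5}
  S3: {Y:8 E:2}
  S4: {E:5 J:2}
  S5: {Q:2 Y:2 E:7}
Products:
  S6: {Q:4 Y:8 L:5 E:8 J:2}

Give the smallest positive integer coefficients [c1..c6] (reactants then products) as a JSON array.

Q: 4·1+6·2+5·0+2·0+4·2 = 24 | 6·4 = 24
Y: 4·0+6·0+5·8+2·0+4·2 = 48 | 6·8 = 48
L: 4·0+6·5+5·0+2·0+4·0 = 30 | 6·5 = 30
E: 4·0+6·0+5·2+2·5+4·7 = 48 | 6·8 = 48
J: 4·2+6·0+5·0+2·2+4·0 = 12 | 6·2 = 12
gcd(4,6,5,2,4,6) = 1

Coefficients: [4, 6, 5, 2, 4, 6]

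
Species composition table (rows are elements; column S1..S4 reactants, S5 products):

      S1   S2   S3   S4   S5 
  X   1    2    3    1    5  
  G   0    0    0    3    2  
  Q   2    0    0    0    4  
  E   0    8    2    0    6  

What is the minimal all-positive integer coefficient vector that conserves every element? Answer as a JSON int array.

Coefficients: [6, 2, 1, 2, 3]

X: 6·1+2·2+1·3+2·1 = 15 | 3·5 = 15
G: 6·0+2·0+1·0+2·3 = 6 | 3·2 = 6
Q: 6·2+2·0+1·0+2·0 = 12 | 3·4 = 12
E: 6·0+2·8+1·2+2·0 = 18 | 3·6 = 18
gcd(6,2,1,2,3) = 1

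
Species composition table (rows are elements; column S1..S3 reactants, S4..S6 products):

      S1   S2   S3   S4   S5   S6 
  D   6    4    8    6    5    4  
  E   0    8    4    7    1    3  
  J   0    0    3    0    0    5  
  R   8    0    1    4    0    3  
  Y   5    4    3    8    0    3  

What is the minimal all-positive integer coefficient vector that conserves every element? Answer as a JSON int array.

D: 2·6+2·4+5·8 = 60 | 3·6+6·5+3·4 = 60
E: 2·0+2·8+5·4 = 36 | 3·7+6·1+3·3 = 36
J: 2·0+2·0+5·3 = 15 | 3·0+6·0+3·5 = 15
R: 2·8+2·0+5·1 = 21 | 3·4+6·0+3·3 = 21
Y: 2·5+2·4+5·3 = 33 | 3·8+6·0+3·3 = 33
gcd(2,2,5,3,6,3) = 1

Coefficients: [2, 2, 5, 3, 6, 3]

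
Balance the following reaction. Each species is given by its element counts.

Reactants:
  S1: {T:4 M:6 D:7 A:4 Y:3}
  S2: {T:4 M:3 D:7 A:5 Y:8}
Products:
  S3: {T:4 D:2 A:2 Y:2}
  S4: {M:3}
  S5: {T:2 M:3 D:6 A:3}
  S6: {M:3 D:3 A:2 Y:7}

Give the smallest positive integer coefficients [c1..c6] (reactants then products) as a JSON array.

Coefficients: [5, 4, 6, 3, 6, 5]

T: 5·4+4·4 = 36 | 6·4+3·0+6·2+5·0 = 36
M: 5·6+4·3 = 42 | 6·0+3·3+6·3+5·3 = 42
D: 5·7+4·7 = 63 | 6·2+3·0+6·6+5·3 = 63
A: 5·4+4·5 = 40 | 6·2+3·0+6·3+5·2 = 40
Y: 5·3+4·8 = 47 | 6·2+3·0+6·0+5·7 = 47
gcd(5,4,6,3,6,5) = 1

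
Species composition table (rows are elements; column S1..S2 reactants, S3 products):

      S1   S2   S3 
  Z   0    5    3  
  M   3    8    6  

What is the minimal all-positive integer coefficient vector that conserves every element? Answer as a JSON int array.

Coefficients: [2, 3, 5]

Z: 2·0+3·5 = 15 | 5·3 = 15
M: 2·3+3·8 = 30 | 5·6 = 30
gcd(2,3,5) = 1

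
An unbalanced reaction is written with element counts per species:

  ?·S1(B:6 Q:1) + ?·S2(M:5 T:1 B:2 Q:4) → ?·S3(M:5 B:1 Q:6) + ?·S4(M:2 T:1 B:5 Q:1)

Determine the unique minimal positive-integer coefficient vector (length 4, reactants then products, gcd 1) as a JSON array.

M: 3·0+5·5 = 25 | 3·5+5·2 = 25
T: 3·0+5·1 = 5 | 3·0+5·1 = 5
B: 3·6+5·2 = 28 | 3·1+5·5 = 28
Q: 3·1+5·4 = 23 | 3·6+5·1 = 23
gcd(3,5,3,5) = 1

Coefficients: [3, 5, 3, 5]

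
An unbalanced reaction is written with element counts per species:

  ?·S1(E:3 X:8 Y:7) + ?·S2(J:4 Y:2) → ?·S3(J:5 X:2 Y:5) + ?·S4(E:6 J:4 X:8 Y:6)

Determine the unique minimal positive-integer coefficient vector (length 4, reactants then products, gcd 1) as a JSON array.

Coefficients: [2, 6, 4, 1]

E: 2·3+6·0 = 6 | 4·0+1·6 = 6
J: 2·0+6·4 = 24 | 4·5+1·4 = 24
X: 2·8+6·0 = 16 | 4·2+1·8 = 16
Y: 2·7+6·2 = 26 | 4·5+1·6 = 26
gcd(2,6,4,1) = 1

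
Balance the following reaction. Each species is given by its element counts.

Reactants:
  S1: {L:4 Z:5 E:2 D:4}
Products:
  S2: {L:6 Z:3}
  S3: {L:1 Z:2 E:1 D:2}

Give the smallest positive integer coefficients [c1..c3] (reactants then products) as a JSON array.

Coefficients: [3, 1, 6]

L: 3·4 = 12 | 1·6+6·1 = 12
Z: 3·5 = 15 | 1·3+6·2 = 15
E: 3·2 = 6 | 1·0+6·1 = 6
D: 3·4 = 12 | 1·0+6·2 = 12
gcd(3,1,6) = 1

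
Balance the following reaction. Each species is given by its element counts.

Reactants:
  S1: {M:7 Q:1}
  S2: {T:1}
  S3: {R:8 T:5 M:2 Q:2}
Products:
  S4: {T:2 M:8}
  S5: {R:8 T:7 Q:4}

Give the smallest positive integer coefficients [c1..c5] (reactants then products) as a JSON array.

R: 2·0+6·0+1·8 = 8 | 2·0+1·8 = 8
T: 2·0+6·1+1·5 = 11 | 2·2+1·7 = 11
M: 2·7+6·0+1·2 = 16 | 2·8+1·0 = 16
Q: 2·1+6·0+1·2 = 4 | 2·0+1·4 = 4
gcd(2,6,1,2,1) = 1

Coefficients: [2, 6, 1, 2, 1]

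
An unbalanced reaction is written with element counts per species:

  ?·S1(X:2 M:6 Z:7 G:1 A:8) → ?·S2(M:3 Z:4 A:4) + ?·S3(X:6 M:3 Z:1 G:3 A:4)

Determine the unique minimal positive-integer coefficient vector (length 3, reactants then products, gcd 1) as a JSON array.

X: 3·2 = 6 | 5·0+1·6 = 6
M: 3·6 = 18 | 5·3+1·3 = 18
Z: 3·7 = 21 | 5·4+1·1 = 21
G: 3·1 = 3 | 5·0+1·3 = 3
A: 3·8 = 24 | 5·4+1·4 = 24
gcd(3,5,1) = 1

Coefficients: [3, 5, 1]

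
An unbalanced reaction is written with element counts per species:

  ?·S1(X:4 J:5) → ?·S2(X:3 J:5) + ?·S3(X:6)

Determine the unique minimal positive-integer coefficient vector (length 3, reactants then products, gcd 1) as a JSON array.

X: 6·4 = 24 | 6·3+1·6 = 24
J: 6·5 = 30 | 6·5+1·0 = 30
gcd(6,6,1) = 1

Coefficients: [6, 6, 1]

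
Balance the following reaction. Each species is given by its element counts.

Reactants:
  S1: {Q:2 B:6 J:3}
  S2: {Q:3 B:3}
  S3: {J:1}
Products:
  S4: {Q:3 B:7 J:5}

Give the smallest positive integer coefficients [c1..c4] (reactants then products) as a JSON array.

Coefficients: [3, 1, 6, 3]

Q: 3·2+1·3+6·0 = 9 | 3·3 = 9
B: 3·6+1·3+6·0 = 21 | 3·7 = 21
J: 3·3+1·0+6·1 = 15 | 3·5 = 15
gcd(3,1,6,3) = 1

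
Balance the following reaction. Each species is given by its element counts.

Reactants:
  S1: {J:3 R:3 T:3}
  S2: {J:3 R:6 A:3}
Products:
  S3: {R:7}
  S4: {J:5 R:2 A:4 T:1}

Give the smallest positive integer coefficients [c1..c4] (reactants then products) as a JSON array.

Coefficients: [1, 4, 3, 3]

J: 1·3+4·3 = 15 | 3·0+3·5 = 15
R: 1·3+4·6 = 27 | 3·7+3·2 = 27
A: 1·0+4·3 = 12 | 3·0+3·4 = 12
T: 1·3+4·0 = 3 | 3·0+3·1 = 3
gcd(1,4,3,3) = 1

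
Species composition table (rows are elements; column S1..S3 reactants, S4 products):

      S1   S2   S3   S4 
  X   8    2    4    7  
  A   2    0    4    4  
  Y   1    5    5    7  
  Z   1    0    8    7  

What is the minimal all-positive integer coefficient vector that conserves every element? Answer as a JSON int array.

Coefficients: [2, 3, 5, 6]

X: 2·8+3·2+5·4 = 42 | 6·7 = 42
A: 2·2+3·0+5·4 = 24 | 6·4 = 24
Y: 2·1+3·5+5·5 = 42 | 6·7 = 42
Z: 2·1+3·0+5·8 = 42 | 6·7 = 42
gcd(2,3,5,6) = 1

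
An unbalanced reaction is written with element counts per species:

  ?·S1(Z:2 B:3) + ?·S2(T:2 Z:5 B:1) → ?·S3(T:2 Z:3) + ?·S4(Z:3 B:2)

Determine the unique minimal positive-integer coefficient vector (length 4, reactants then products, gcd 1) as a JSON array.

Coefficients: [1, 5, 5, 4]

T: 1·0+5·2 = 10 | 5·2+4·0 = 10
Z: 1·2+5·5 = 27 | 5·3+4·3 = 27
B: 1·3+5·1 = 8 | 5·0+4·2 = 8
gcd(1,5,5,4) = 1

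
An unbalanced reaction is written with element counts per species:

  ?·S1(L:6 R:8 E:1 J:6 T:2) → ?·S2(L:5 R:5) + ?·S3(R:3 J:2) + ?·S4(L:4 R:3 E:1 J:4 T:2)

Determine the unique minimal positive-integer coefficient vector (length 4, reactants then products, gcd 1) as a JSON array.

L: 5·6 = 30 | 2·5+5·0+5·4 = 30
R: 5·8 = 40 | 2·5+5·3+5·3 = 40
E: 5·1 = 5 | 2·0+5·0+5·1 = 5
J: 5·6 = 30 | 2·0+5·2+5·4 = 30
T: 5·2 = 10 | 2·0+5·0+5·2 = 10
gcd(5,2,5,5) = 1

Coefficients: [5, 2, 5, 5]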